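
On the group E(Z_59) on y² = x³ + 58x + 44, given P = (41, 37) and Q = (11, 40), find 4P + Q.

(52, 11)

First 4P:
Repeated addition: build up to 4P.
2P: tangent at (41, 37): λ = (3·41² + 58)/(2·37) ≡ 27/15. 15⁻¹ ≡ 4 (mod 59) since 15·4 = 60 ≡ 1, so λ ≡ 27·4 ≡ 49.
  x = λ² - 41 - 41 = 2401 - 82 ≡ 18; y = λ·(41 - 18) - 37 ≡ 28. → (18, 28)
3P: (18, 28) + (41, 37). λ = (37 - 28)/(41 - 18) ≡ 9/23 mod 59. 23⁻¹ ≡ 18 (mod 59) since 23·18 = 414 ≡ 1, so λ ≡ 44.
  x = λ² - 18 - 41 = 1936 - 59 ≡ 48; y = λ·(18 - 48) - 28 ≡ 9. → (48, 9)
4P: (48, 9) + (41, 37). λ = (37 - 9)/(41 - 48) ≡ 28/52 mod 59. 52⁻¹ ≡ 42 (mod 59) since 52·42 = 2184 ≡ 1, so λ ≡ 55.
  x = λ² - 48 - 41 = 3025 - 89 ≡ 45; y = λ·(48 - 45) - 9 ≡ 38. → (45, 38)
4P = (45, 38).
Finally 4P + Q:
(45, 38) + (11, 40). λ = (40 - 38)/(11 - 45) ≡ 2/25 mod 59. 25⁻¹ ≡ 26 (mod 59), so λ ≡ 52.
  x = λ² - 45 - 11 = 2704 - 56 ≡ 52; y = λ·(45 - 52) - 38 ≡ 11. → (52, 11)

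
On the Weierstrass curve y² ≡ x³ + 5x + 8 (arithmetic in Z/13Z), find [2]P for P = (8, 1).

tangent at (8, 1): λ = (3·8² + 5)/(2·1) ≡ 2/2. 2⁻¹ ≡ 7 (mod 13) since 2·7 = 14 ≡ 1, so λ ≡ 2·7 ≡ 1.
  x = λ² - 8 - 8 = 1 - 16 ≡ 11; y = λ·(8 - 11) - 1 ≡ 9. → (11, 9)

(11, 9)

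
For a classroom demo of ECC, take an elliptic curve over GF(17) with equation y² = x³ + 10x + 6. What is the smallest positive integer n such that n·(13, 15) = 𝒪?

2P: tangent at (13, 15): λ = (3·13² + 10)/(2·15) ≡ 7/13. 13⁻¹ ≡ 4 (mod 17) since 13·4 = 52 ≡ 1, so λ ≡ 7·4 ≡ 11.
  x = λ² - 13 - 13 = 121 - 26 ≡ 10; y = λ·(13 - 10) - 15 ≡ 1. → (10, 1)
3P: (10, 1) + (13, 15). λ = (15 - 1)/(13 - 10) ≡ 14/3 mod 17. 3⁻¹ ≡ 6 (mod 17), so λ ≡ 16.
  x = λ² - 10 - 13 = 256 - 23 ≡ 12; y = λ·(10 - 12) - 1 ≡ 1. → (12, 1)
4P: (12, 1) + (13, 15). λ = (15 - 1)/(13 - 12) ≡ 14/1 mod 17. 1⁻¹ ≡ 1 (mod 17), so λ ≡ 14.
  x = λ² - 12 - 13 = 196 - 25 ≡ 1; y = λ·(12 - 1) - 1 ≡ 0. → (1, 0)
5P: (1, 0) + (13, 15). λ = (15 - 0)/(13 - 1) ≡ 15/12 mod 17. 12⁻¹ ≡ 10 (mod 17) since 12·10 = 120 ≡ 1, so λ ≡ 14.
  x = λ² - 1 - 13 = 196 - 14 ≡ 12; y = λ·(1 - 12) - 0 ≡ 16. → (12, 16)
6P: (12, 16) + (13, 15). λ = (15 - 16)/(13 - 12) ≡ 16/1 mod 17. 1⁻¹ ≡ 1 (mod 17), so λ ≡ 16.
  x = λ² - 12 - 13 = 256 - 25 ≡ 10; y = λ·(12 - 10) - 16 ≡ 16. → (10, 16)
7P: (10, 16) + (13, 15). λ = (15 - 16)/(13 - 10) ≡ 16/3 mod 17. 3⁻¹ ≡ 6 (mod 17), so λ ≡ 11.
  x = λ² - 10 - 13 = 121 - 23 ≡ 13; y = λ·(10 - 13) - 16 ≡ 2. → (13, 2)
8P: (13, 2) + (13, 15): same x and y₁ ≡ -y₂, so the sum is 𝒪.
8P = 𝒪, so the order is 8.

8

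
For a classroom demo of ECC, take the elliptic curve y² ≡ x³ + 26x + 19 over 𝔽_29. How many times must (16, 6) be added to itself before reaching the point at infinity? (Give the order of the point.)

8

2P: tangent at (16, 6): λ = (3·16² + 26)/(2·6) ≡ 11/12. 12⁻¹ ≡ 17 (mod 29) since 12·17 = 204 ≡ 1, so λ ≡ 11·17 ≡ 13.
  x = λ² - 16 - 16 = 169 - 32 ≡ 21; y = λ·(16 - 21) - 6 ≡ 16. → (21, 16)
3P: (21, 16) + (16, 6). λ = (6 - 16)/(16 - 21) ≡ 19/24 mod 29. 24⁻¹ ≡ 23 (mod 29), so λ ≡ 2.
  x = λ² - 21 - 16 = 4 - 37 ≡ 25; y = λ·(21 - 25) - 16 ≡ 5. → (25, 5)
4P: (25, 5) + (16, 6). λ = (6 - 5)/(16 - 25) ≡ 1/20 mod 29. 20⁻¹ ≡ 16 (mod 29), so λ ≡ 16.
  x = λ² - 25 - 16 = 256 - 41 ≡ 12; y = λ·(25 - 12) - 5 ≡ 0. → (12, 0)
5P: (12, 0) + (16, 6). λ = (6 - 0)/(16 - 12) ≡ 6/4 mod 29. 4⁻¹ ≡ 22 (mod 29), so λ ≡ 16.
  x = λ² - 12 - 16 = 256 - 28 ≡ 25; y = λ·(12 - 25) - 0 ≡ 24. → (25, 24)
6P: (25, 24) + (16, 6). λ = (6 - 24)/(16 - 25) ≡ 11/20 mod 29. 20⁻¹ ≡ 16 (mod 29) since 20·16 = 320 ≡ 1, so λ ≡ 2.
  x = λ² - 25 - 16 = 4 - 41 ≡ 21; y = λ·(25 - 21) - 24 ≡ 13. → (21, 13)
7P: (21, 13) + (16, 6). λ = (6 - 13)/(16 - 21) ≡ 22/24 mod 29. 24⁻¹ ≡ 23 (mod 29) since 24·23 = 552 ≡ 1, so λ ≡ 13.
  x = λ² - 21 - 16 = 169 - 37 ≡ 16; y = λ·(21 - 16) - 13 ≡ 23. → (16, 23)
8P: (16, 23) + (16, 6): same x and y₁ ≡ -y₂, so the sum is the point at infinity.
8P = the point at infinity, so the order is 8.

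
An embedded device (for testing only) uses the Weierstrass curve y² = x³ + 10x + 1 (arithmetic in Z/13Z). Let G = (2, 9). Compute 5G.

Repeated addition: build up to 5G.
2G: tangent at (2, 9): λ = (3·2² + 10)/(2·9) ≡ 9/5. 5⁻¹ ≡ 8 (mod 13), so λ ≡ 9·8 ≡ 7.
  x = λ² - 2 - 2 = 49 - 4 ≡ 6; y = λ·(2 - 6) - 9 ≡ 2. → (6, 2)
3G: (6, 2) + (2, 9). λ = (9 - 2)/(2 - 6) ≡ 7/9 mod 13. 9⁻¹ ≡ 3 (mod 13), so λ ≡ 8.
  x = λ² - 6 - 2 = 64 - 8 ≡ 4; y = λ·(6 - 4) - 2 ≡ 1. → (4, 1)
4G: (4, 1) + (2, 9). λ = (9 - 1)/(2 - 4) ≡ 8/11 mod 13. 11⁻¹ ≡ 6 (mod 13), so λ ≡ 9.
  x = λ² - 4 - 2 = 81 - 6 ≡ 10; y = λ·(4 - 10) - 1 ≡ 10. → (10, 10)
5G: (10, 10) + (2, 9). λ = (9 - 10)/(2 - 10) ≡ 12/5 mod 13. 5⁻¹ ≡ 8 (mod 13), so λ ≡ 5.
  x = λ² - 10 - 2 = 25 - 12 ≡ 0; y = λ·(10 - 0) - 10 ≡ 1. → (0, 1)

(0, 1)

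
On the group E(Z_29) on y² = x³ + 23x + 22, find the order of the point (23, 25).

11

2P: tangent at (23, 25): λ = (3·23² + 23)/(2·25) ≡ 15/21. 21⁻¹ ≡ 18 (mod 29), so λ ≡ 15·18 ≡ 9.
  x = λ² - 23 - 23 = 81 - 46 ≡ 6; y = λ·(23 - 6) - 25 ≡ 12. → (6, 12)
3P: (6, 12) + (23, 25). λ = (25 - 12)/(23 - 6) ≡ 13/17 mod 29. 17⁻¹ ≡ 12 (mod 29), so λ ≡ 11.
  x = λ² - 6 - 23 = 121 - 29 ≡ 5; y = λ·(6 - 5) - 12 ≡ 28. → (5, 28)
4P: (5, 28) + (23, 25). λ = (25 - 28)/(23 - 5) ≡ 26/18 mod 29. 18⁻¹ ≡ 21 (mod 29), so λ ≡ 24.
  x = λ² - 5 - 23 = 576 - 28 ≡ 26; y = λ·(5 - 26) - 28 ≡ 19. → (26, 19)
5P: (26, 19) + (23, 25). λ = (25 - 19)/(23 - 26) ≡ 6/26 mod 29. 26⁻¹ ≡ 19 (mod 29) since 26·19 = 494 ≡ 1, so λ ≡ 27.
  x = λ² - 26 - 23 = 729 - 49 ≡ 13; y = λ·(26 - 13) - 19 ≡ 13. → (13, 13)
6P: (13, 13) + (23, 25). λ = (25 - 13)/(23 - 13) ≡ 12/10 mod 29. 10⁻¹ ≡ 3 (mod 29), so λ ≡ 7.
  x = λ² - 13 - 23 = 49 - 36 ≡ 13; y = λ·(13 - 13) - 13 ≡ 16. → (13, 16)
7P: (13, 16) + (23, 25). λ = (25 - 16)/(23 - 13) ≡ 9/10 mod 29. 10⁻¹ ≡ 3 (mod 29), so λ ≡ 27.
  x = λ² - 13 - 23 = 729 - 36 ≡ 26; y = λ·(13 - 26) - 16 ≡ 10. → (26, 10)
8P: (26, 10) + (23, 25). λ = (25 - 10)/(23 - 26) ≡ 15/26 mod 29. 26⁻¹ ≡ 19 (mod 29), so λ ≡ 24.
  x = λ² - 26 - 23 = 576 - 49 ≡ 5; y = λ·(26 - 5) - 10 ≡ 1. → (5, 1)
9P: (5, 1) + (23, 25). λ = (25 - 1)/(23 - 5) ≡ 24/18 mod 29. 18⁻¹ ≡ 21 (mod 29), so λ ≡ 11.
  x = λ² - 5 - 23 = 121 - 28 ≡ 6; y = λ·(5 - 6) - 1 ≡ 17. → (6, 17)
10P: (6, 17) + (23, 25). λ = (25 - 17)/(23 - 6) ≡ 8/17 mod 29. 17⁻¹ ≡ 12 (mod 29) since 17·12 = 204 ≡ 1, so λ ≡ 9.
  x = λ² - 6 - 23 = 81 - 29 ≡ 23; y = λ·(6 - 23) - 17 ≡ 4. → (23, 4)
11P: (23, 4) + (23, 25): same x and y₁ ≡ -y₂, so the sum is 𝒪.
11P = 𝒪, so the order is 11.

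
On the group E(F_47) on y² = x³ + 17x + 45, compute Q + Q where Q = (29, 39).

(25, 31)

tangent at (29, 39): λ = (3·29² + 17)/(2·39) ≡ 2/31. 31⁻¹ ≡ 44 (mod 47), so λ ≡ 2·44 ≡ 41.
  x = λ² - 29 - 29 = 1681 - 58 ≡ 25; y = λ·(29 - 25) - 39 ≡ 31. → (25, 31)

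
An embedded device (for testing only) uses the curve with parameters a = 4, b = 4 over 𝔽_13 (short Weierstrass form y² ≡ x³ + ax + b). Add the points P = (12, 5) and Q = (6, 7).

(12, 5) + (6, 7). λ = (7 - 5)/(6 - 12) ≡ 2/7 mod 13. 7⁻¹ ≡ 2 (mod 13), so λ ≡ 4.
  x = λ² - 12 - 6 = 16 - 18 ≡ 11; y = λ·(12 - 11) - 5 ≡ 12. → (11, 12)

(11, 12)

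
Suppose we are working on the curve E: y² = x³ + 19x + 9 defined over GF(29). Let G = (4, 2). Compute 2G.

tangent at (4, 2): λ = (3·4² + 19)/(2·2) ≡ 9/4. 4⁻¹ ≡ 22 (mod 29) since 4·22 = 88 ≡ 1, so λ ≡ 9·22 ≡ 24.
  x = λ² - 4 - 4 = 576 - 8 ≡ 17; y = λ·(4 - 17) - 2 ≡ 5. → (17, 5)

(17, 5)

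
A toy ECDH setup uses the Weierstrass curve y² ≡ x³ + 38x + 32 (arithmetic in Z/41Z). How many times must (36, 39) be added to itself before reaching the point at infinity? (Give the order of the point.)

6

2P: tangent at (36, 39): λ = (3·36² + 38)/(2·39) ≡ 31/37. 37⁻¹ ≡ 10 (mod 41) since 37·10 = 370 ≡ 1, so λ ≡ 31·10 ≡ 23.
  x = λ² - 36 - 36 = 529 - 72 ≡ 6; y = λ·(36 - 6) - 39 ≡ 36. → (6, 36)
3P: (6, 36) + (36, 39). λ = (39 - 36)/(36 - 6) ≡ 3/30 mod 41. 30⁻¹ ≡ 26 (mod 41) since 30·26 = 780 ≡ 1, so λ ≡ 37.
  x = λ² - 6 - 36 = 1369 - 42 ≡ 15; y = λ·(6 - 15) - 36 ≡ 0. → (15, 0)
4P: (15, 0) + (36, 39). λ = (39 - 0)/(36 - 15) ≡ 39/21 mod 41. 21⁻¹ ≡ 2 (mod 41) since 21·2 = 42 ≡ 1, so λ ≡ 37.
  x = λ² - 15 - 36 = 1369 - 51 ≡ 6; y = λ·(15 - 6) - 0 ≡ 5. → (6, 5)
5P: (6, 5) + (36, 39). λ = (39 - 5)/(36 - 6) ≡ 34/30 mod 41. 30⁻¹ ≡ 26 (mod 41), so λ ≡ 23.
  x = λ² - 6 - 36 = 529 - 42 ≡ 36; y = λ·(6 - 36) - 5 ≡ 2. → (36, 2)
6P: (36, 2) + (36, 39): same x and y₁ ≡ -y₂, so the sum is the point at infinity.
6P = the point at infinity, so the order is 6.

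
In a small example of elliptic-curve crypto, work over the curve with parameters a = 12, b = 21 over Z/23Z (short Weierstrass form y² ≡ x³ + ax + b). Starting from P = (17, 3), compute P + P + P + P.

Repeated addition: build up to 4P.
2P: tangent at (17, 3): λ = (3·17² + 12)/(2·3) ≡ 5/6. 6⁻¹ ≡ 4 (mod 23) since 6·4 = 24 ≡ 1, so λ ≡ 5·4 ≡ 20.
  x = λ² - 17 - 17 = 400 - 34 ≡ 21; y = λ·(17 - 21) - 3 ≡ 9. → (21, 9)
3P: (21, 9) + (17, 3). λ = (3 - 9)/(17 - 21) ≡ 17/19 mod 23. 19⁻¹ ≡ 17 (mod 23) since 19·17 = 323 ≡ 1, so λ ≡ 13.
  x = λ² - 21 - 17 = 169 - 38 ≡ 16; y = λ·(21 - 16) - 9 ≡ 10. → (16, 10)
4P: (16, 10) + (17, 3). λ = (3 - 10)/(17 - 16) ≡ 16/1 mod 23. 1⁻¹ ≡ 1 (mod 23), so λ ≡ 16.
  x = λ² - 16 - 17 = 256 - 33 ≡ 16; y = λ·(16 - 16) - 10 ≡ 13. → (16, 13)

(16, 13)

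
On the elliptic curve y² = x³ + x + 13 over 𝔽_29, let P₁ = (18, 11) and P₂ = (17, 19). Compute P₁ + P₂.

(18, 11) + (17, 19). λ = (19 - 11)/(17 - 18) ≡ 8/28 mod 29. 28⁻¹ ≡ 28 (mod 29), so λ ≡ 21.
  x = λ² - 18 - 17 = 441 - 35 ≡ 0; y = λ·(18 - 0) - 11 ≡ 19. → (0, 19)

(0, 19)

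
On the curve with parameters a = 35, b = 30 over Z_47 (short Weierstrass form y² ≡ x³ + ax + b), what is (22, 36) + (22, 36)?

tangent at (22, 36): λ = (3·22² + 35)/(2·36) ≡ 30/25. 25⁻¹ ≡ 32 (mod 47), so λ ≡ 30·32 ≡ 20.
  x = λ² - 22 - 22 = 400 - 44 ≡ 27; y = λ·(22 - 27) - 36 ≡ 5. → (27, 5)

(27, 5)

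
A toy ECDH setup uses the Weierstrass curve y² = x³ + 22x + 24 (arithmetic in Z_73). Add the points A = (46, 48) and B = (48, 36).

(46, 48) + (48, 36). λ = (36 - 48)/(48 - 46) ≡ 61/2 mod 73. 2⁻¹ ≡ 37 (mod 73) since 2·37 = 74 ≡ 1, so λ ≡ 67.
  x = λ² - 46 - 48 = 4489 - 94 ≡ 15; y = λ·(46 - 15) - 48 ≡ 58. → (15, 58)

(15, 58)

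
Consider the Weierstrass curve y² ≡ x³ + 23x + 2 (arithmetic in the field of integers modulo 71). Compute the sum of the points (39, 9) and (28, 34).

(52, 27)

(39, 9) + (28, 34). λ = (34 - 9)/(28 - 39) ≡ 25/60 mod 71. 60⁻¹ ≡ 58 (mod 71), so λ ≡ 30.
  x = λ² - 39 - 28 = 900 - 67 ≡ 52; y = λ·(39 - 52) - 9 ≡ 27. → (52, 27)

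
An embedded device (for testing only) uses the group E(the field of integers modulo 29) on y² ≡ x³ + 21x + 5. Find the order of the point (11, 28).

10

2P: tangent at (11, 28): λ = (3·11² + 21)/(2·28) ≡ 7/27. 27⁻¹ ≡ 14 (mod 29) since 27·14 = 378 ≡ 1, so λ ≡ 7·14 ≡ 11.
  x = λ² - 11 - 11 = 121 - 22 ≡ 12; y = λ·(11 - 12) - 28 ≡ 19. → (12, 19)
3P: (12, 19) + (11, 28). λ = (28 - 19)/(11 - 12) ≡ 9/28 mod 29. 28⁻¹ ≡ 28 (mod 29), so λ ≡ 20.
  x = λ² - 12 - 11 = 400 - 23 ≡ 0; y = λ·(12 - 0) - 19 ≡ 18. → (0, 18)
4P: (0, 18) + (11, 28). λ = (28 - 18)/(11 - 0) ≡ 10/11 mod 29. 11⁻¹ ≡ 8 (mod 29) since 11·8 = 88 ≡ 1, so λ ≡ 22.
  x = λ² - 0 - 11 = 484 - 11 ≡ 9; y = λ·(0 - 9) - 18 ≡ 16. → (9, 16)
5P: (9, 16) + (11, 28). λ = (28 - 16)/(11 - 9) ≡ 12/2 mod 29. 2⁻¹ ≡ 15 (mod 29) since 2·15 = 30 ≡ 1, so λ ≡ 6.
  x = λ² - 9 - 11 = 36 - 20 ≡ 16; y = λ·(9 - 16) - 16 ≡ 0. → (16, 0)
6P: (16, 0) + (11, 28). λ = (28 - 0)/(11 - 16) ≡ 28/24 mod 29. 24⁻¹ ≡ 23 (mod 29), so λ ≡ 6.
  x = λ² - 16 - 11 = 36 - 27 ≡ 9; y = λ·(16 - 9) - 0 ≡ 13. → (9, 13)
7P: (9, 13) + (11, 28). λ = (28 - 13)/(11 - 9) ≡ 15/2 mod 29. 2⁻¹ ≡ 15 (mod 29) since 2·15 = 30 ≡ 1, so λ ≡ 22.
  x = λ² - 9 - 11 = 484 - 20 ≡ 0; y = λ·(9 - 0) - 13 ≡ 11. → (0, 11)
8P: (0, 11) + (11, 28). λ = (28 - 11)/(11 - 0) ≡ 17/11 mod 29. 11⁻¹ ≡ 8 (mod 29), so λ ≡ 20.
  x = λ² - 0 - 11 = 400 - 11 ≡ 12; y = λ·(0 - 12) - 11 ≡ 10. → (12, 10)
9P: (12, 10) + (11, 28). λ = (28 - 10)/(11 - 12) ≡ 18/28 mod 29. 28⁻¹ ≡ 28 (mod 29), so λ ≡ 11.
  x = λ² - 12 - 11 = 121 - 23 ≡ 11; y = λ·(12 - 11) - 10 ≡ 1. → (11, 1)
10P: (11, 1) + (11, 28): same x and y₁ ≡ -y₂, so the sum is 𝒪.
10P = 𝒪, so the order is 10.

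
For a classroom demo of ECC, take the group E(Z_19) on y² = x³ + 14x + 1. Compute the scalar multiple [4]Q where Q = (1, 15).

Double-and-add on 4 = (100)₂. Start with Q = (1, 15) for the leading 1-bit.
double: tangent at (1, 15): λ = (3·1² + 14)/(2·15) ≡ 17/11. 11⁻¹ ≡ 7 (mod 19), so λ ≡ 17·7 ≡ 5.
  x = λ² - 1 - 1 = 25 - 2 ≡ 4; y = λ·(1 - 4) - 15 ≡ 8. → (4, 8)
double: tangent at (4, 8): λ = (3·4² + 14)/(2·8) ≡ 5/16. 16⁻¹ ≡ 6 (mod 19), so λ ≡ 5·6 ≡ 11.
  x = λ² - 4 - 4 = 121 - 8 ≡ 18; y = λ·(4 - 18) - 8 ≡ 9. → (18, 9)

(18, 9)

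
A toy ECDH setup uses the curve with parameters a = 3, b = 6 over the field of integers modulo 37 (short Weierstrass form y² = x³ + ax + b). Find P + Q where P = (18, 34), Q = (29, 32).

(18, 34) + (29, 32). λ = (32 - 34)/(29 - 18) ≡ 35/11 mod 37. 11⁻¹ ≡ 27 (mod 37), so λ ≡ 20.
  x = λ² - 18 - 29 = 400 - 47 ≡ 20; y = λ·(18 - 20) - 34 ≡ 0. → (20, 0)

(20, 0)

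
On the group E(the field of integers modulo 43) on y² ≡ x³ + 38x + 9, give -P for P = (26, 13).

(26, 30)

-(26, 13) = (26, -13 mod 43) = (26, 30).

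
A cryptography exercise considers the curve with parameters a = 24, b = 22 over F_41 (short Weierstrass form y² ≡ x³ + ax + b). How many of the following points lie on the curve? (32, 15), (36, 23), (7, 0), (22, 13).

3

(32, 15): 15² ≡ 20, rhs ≡ 20 → on.
(36, 23): 23² ≡ 37, rhs ≡ 23 → off.
(7, 0): 0² ≡ 0, rhs ≡ 0 → on.
(22, 13): 13² ≡ 5, rhs ≡ 5 → on.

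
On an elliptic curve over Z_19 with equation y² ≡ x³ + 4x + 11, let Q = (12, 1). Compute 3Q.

Repeated addition: build up to 3Q.
2Q: tangent at (12, 1): λ = (3·12² + 4)/(2·1) ≡ 18/2. 2⁻¹ ≡ 10 (mod 19) since 2·10 = 20 ≡ 1, so λ ≡ 18·10 ≡ 9.
  x = λ² - 12 - 12 = 81 - 24 ≡ 0; y = λ·(12 - 0) - 1 ≡ 12. → (0, 12)
3Q: (0, 12) + (12, 1). λ = (1 - 12)/(12 - 0) ≡ 8/12 mod 19. 12⁻¹ ≡ 8 (mod 19), so λ ≡ 7.
  x = λ² - 0 - 12 = 49 - 12 ≡ 18; y = λ·(0 - 18) - 12 ≡ 14. → (18, 14)

(18, 14)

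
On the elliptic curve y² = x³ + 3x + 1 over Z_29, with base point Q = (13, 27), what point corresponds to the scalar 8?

(23, 12)

Double-and-add on 8 = (1000)₂. Start with Q = (13, 27) for the leading 1-bit.
double: tangent at (13, 27): λ = (3·13² + 3)/(2·27) ≡ 17/25. 25⁻¹ ≡ 7 (mod 29), so λ ≡ 17·7 ≡ 3.
  x = λ² - 13 - 13 = 9 - 26 ≡ 12; y = λ·(13 - 12) - 27 ≡ 5. → (12, 5)
double: tangent at (12, 5): λ = (3·12² + 3)/(2·5) ≡ 0/10. 10⁻¹ ≡ 3 (mod 29), so λ ≡ 0·3 ≡ 0.
  x = λ² - 12 - 12 = 0 - 24 ≡ 5; y = λ·(12 - 5) - 5 ≡ 24. → (5, 24)
double: tangent at (5, 24): λ = (3·5² + 3)/(2·24) ≡ 20/19. 19⁻¹ ≡ 26 (mod 29), so λ ≡ 20·26 ≡ 27.
  x = λ² - 5 - 5 = 729 - 10 ≡ 23; y = λ·(5 - 23) - 24 ≡ 12. → (23, 12)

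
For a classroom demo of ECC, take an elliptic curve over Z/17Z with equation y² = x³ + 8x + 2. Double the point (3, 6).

(9, 2)

tangent at (3, 6): λ = (3·3² + 8)/(2·6) ≡ 1/12. 12⁻¹ ≡ 10 (mod 17) since 12·10 = 120 ≡ 1, so λ ≡ 1·10 ≡ 10.
  x = λ² - 3 - 3 = 100 - 6 ≡ 9; y = λ·(3 - 9) - 6 ≡ 2. → (9, 2)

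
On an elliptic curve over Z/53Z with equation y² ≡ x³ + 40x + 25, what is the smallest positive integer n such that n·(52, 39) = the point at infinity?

4

2P: tangent at (52, 39): λ = (3·52² + 40)/(2·39) ≡ 43/25. 25⁻¹ ≡ 17 (mod 53), so λ ≡ 43·17 ≡ 42.
  x = λ² - 52 - 52 = 1764 - 104 ≡ 17; y = λ·(52 - 17) - 39 ≡ 0. → (17, 0)
3P: (17, 0) + (52, 39). λ = (39 - 0)/(52 - 17) ≡ 39/35 mod 53. 35⁻¹ ≡ 50 (mod 53), so λ ≡ 42.
  x = λ² - 17 - 52 = 1764 - 69 ≡ 52; y = λ·(17 - 52) - 0 ≡ 14. → (52, 14)
4P: (52, 14) + (52, 39): same x and y₁ ≡ -y₂, so the sum is the point at infinity.
4P = the point at infinity, so the order is 4.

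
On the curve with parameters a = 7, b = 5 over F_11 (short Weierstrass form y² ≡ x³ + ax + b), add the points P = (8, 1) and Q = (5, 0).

(3, 8)

(8, 1) + (5, 0). λ = (0 - 1)/(5 - 8) ≡ 10/8 mod 11. 8⁻¹ ≡ 7 (mod 11), so λ ≡ 4.
  x = λ² - 8 - 5 = 16 - 13 ≡ 3; y = λ·(8 - 3) - 1 ≡ 8. → (3, 8)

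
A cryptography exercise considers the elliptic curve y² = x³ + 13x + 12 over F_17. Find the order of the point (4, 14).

2P: tangent at (4, 14): λ = (3·4² + 13)/(2·14) ≡ 10/11. 11⁻¹ ≡ 14 (mod 17), so λ ≡ 10·14 ≡ 4.
  x = λ² - 4 - 4 = 16 - 8 ≡ 8; y = λ·(4 - 8) - 14 ≡ 4. → (8, 4)
3P: (8, 4) + (4, 14). λ = (14 - 4)/(4 - 8) ≡ 10/13 mod 17. 13⁻¹ ≡ 4 (mod 17), so λ ≡ 6.
  x = λ² - 8 - 4 = 36 - 12 ≡ 7; y = λ·(8 - 7) - 4 ≡ 2. → (7, 2)
4P: (7, 2) + (4, 14). λ = (14 - 2)/(4 - 7) ≡ 12/14 mod 17. 14⁻¹ ≡ 11 (mod 17) since 14·11 = 154 ≡ 1, so λ ≡ 13.
  x = λ² - 7 - 4 = 169 - 11 ≡ 5; y = λ·(7 - 5) - 2 ≡ 7. → (5, 7)
5P: (5, 7) + (4, 14). λ = (14 - 7)/(4 - 5) ≡ 7/16 mod 17. 16⁻¹ ≡ 16 (mod 17), so λ ≡ 10.
  x = λ² - 5 - 4 = 100 - 9 ≡ 6; y = λ·(5 - 6) - 7 ≡ 0. → (6, 0)
6P: (6, 0) + (4, 14). λ = (14 - 0)/(4 - 6) ≡ 14/15 mod 17. 15⁻¹ ≡ 8 (mod 17), so λ ≡ 10.
  x = λ² - 6 - 4 = 100 - 10 ≡ 5; y = λ·(6 - 5) - 0 ≡ 10. → (5, 10)
7P: (5, 10) + (4, 14). λ = (14 - 10)/(4 - 5) ≡ 4/16 mod 17. 16⁻¹ ≡ 16 (mod 17), so λ ≡ 13.
  x = λ² - 5 - 4 = 169 - 9 ≡ 7; y = λ·(5 - 7) - 10 ≡ 15. → (7, 15)
8P: (7, 15) + (4, 14). λ = (14 - 15)/(4 - 7) ≡ 16/14 mod 17. 14⁻¹ ≡ 11 (mod 17), so λ ≡ 6.
  x = λ² - 7 - 4 = 36 - 11 ≡ 8; y = λ·(7 - 8) - 15 ≡ 13. → (8, 13)
9P: (8, 13) + (4, 14). λ = (14 - 13)/(4 - 8) ≡ 1/13 mod 17. 13⁻¹ ≡ 4 (mod 17) since 13·4 = 52 ≡ 1, so λ ≡ 4.
  x = λ² - 8 - 4 = 16 - 12 ≡ 4; y = λ·(8 - 4) - 13 ≡ 3. → (4, 3)
10P: (4, 3) + (4, 14): same x and y₁ ≡ -y₂, so the sum is 𝒪.
10P = 𝒪, so the order is 10.

10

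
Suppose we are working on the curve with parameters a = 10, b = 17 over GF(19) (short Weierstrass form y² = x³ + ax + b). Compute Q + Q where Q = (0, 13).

tangent at (0, 13): λ = (3·0² + 10)/(2·13) ≡ 10/7. 7⁻¹ ≡ 11 (mod 19), so λ ≡ 10·11 ≡ 15.
  x = λ² - 0 - 0 = 225 - 0 ≡ 16; y = λ·(0 - 16) - 13 ≡ 13. → (16, 13)

(16, 13)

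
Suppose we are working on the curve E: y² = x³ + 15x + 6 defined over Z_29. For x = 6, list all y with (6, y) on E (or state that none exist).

14, 15

x³ + 15x + 6 = 312 ≡ 22 (mod 29).
Square roots of 22 mod 29: 14 and 15 (since 14² = 196 ≡ 22).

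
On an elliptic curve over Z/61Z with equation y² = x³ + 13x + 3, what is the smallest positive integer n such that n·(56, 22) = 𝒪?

2P: tangent at (56, 22): λ = (3·56² + 13)/(2·22) ≡ 27/44. 44⁻¹ ≡ 43 (mod 61), so λ ≡ 27·43 ≡ 2.
  x = λ² - 56 - 56 = 4 - 112 ≡ 14; y = λ·(56 - 14) - 22 ≡ 1. → (14, 1)
3P: (14, 1) + (56, 22). λ = (22 - 1)/(56 - 14) ≡ 21/42 mod 61. 42⁻¹ ≡ 16 (mod 61), so λ ≡ 31.
  x = λ² - 14 - 56 = 961 - 70 ≡ 37; y = λ·(14 - 37) - 1 ≡ 18. → (37, 18)
4P: (37, 18) + (56, 22). λ = (22 - 18)/(56 - 37) ≡ 4/19 mod 61. 19⁻¹ ≡ 45 (mod 61), so λ ≡ 58.
  x = λ² - 37 - 56 = 3364 - 93 ≡ 38; y = λ·(37 - 38) - 18 ≡ 46. → (38, 46)
5P: (38, 46) + (56, 22). λ = (22 - 46)/(56 - 38) ≡ 37/18 mod 61. 18⁻¹ ≡ 17 (mod 61) since 18·17 = 306 ≡ 1, so λ ≡ 19.
  x = λ² - 38 - 56 = 361 - 94 ≡ 23; y = λ·(38 - 23) - 46 ≡ 56. → (23, 56)
6P: (23, 56) + (56, 22). λ = (22 - 56)/(56 - 23) ≡ 27/33 mod 61. 33⁻¹ ≡ 37 (mod 61) since 33·37 = 1221 ≡ 1, so λ ≡ 23.
  x = λ² - 23 - 56 = 529 - 79 ≡ 23; y = λ·(23 - 23) - 56 ≡ 5. → (23, 5)
7P: (23, 5) + (56, 22). λ = (22 - 5)/(56 - 23) ≡ 17/33 mod 61. 33⁻¹ ≡ 37 (mod 61), so λ ≡ 19.
  x = λ² - 23 - 56 = 361 - 79 ≡ 38; y = λ·(23 - 38) - 5 ≡ 15. → (38, 15)
8P: (38, 15) + (56, 22). λ = (22 - 15)/(56 - 38) ≡ 7/18 mod 61. 18⁻¹ ≡ 17 (mod 61) since 18·17 = 306 ≡ 1, so λ ≡ 58.
  x = λ² - 38 - 56 = 3364 - 94 ≡ 37; y = λ·(38 - 37) - 15 ≡ 43. → (37, 43)
9P: (37, 43) + (56, 22). λ = (22 - 43)/(56 - 37) ≡ 40/19 mod 61. 19⁻¹ ≡ 45 (mod 61), so λ ≡ 31.
  x = λ² - 37 - 56 = 961 - 93 ≡ 14; y = λ·(37 - 14) - 43 ≡ 60. → (14, 60)
10P: (14, 60) + (56, 22). λ = (22 - 60)/(56 - 14) ≡ 23/42 mod 61. 42⁻¹ ≡ 16 (mod 61), so λ ≡ 2.
  x = λ² - 14 - 56 = 4 - 70 ≡ 56; y = λ·(14 - 56) - 60 ≡ 39. → (56, 39)
11P: (56, 39) + (56, 22): same x and y₁ ≡ -y₂, so the sum is 𝒪.
11P = 𝒪, so the order is 11.

11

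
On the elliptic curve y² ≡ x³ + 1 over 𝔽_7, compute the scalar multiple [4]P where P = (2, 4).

(0, 1)

Double-and-add on 4 = (100)₂. Start with P = (2, 4) for the leading 1-bit.
double: tangent at (2, 4): λ = (3·2² + 0)/(2·4) ≡ 5/1. 1⁻¹ ≡ 1 (mod 7), so λ ≡ 5·1 ≡ 5.
  x = λ² - 2 - 2 = 25 - 4 ≡ 0; y = λ·(2 - 0) - 4 ≡ 6. → (0, 6)
double: tangent at (0, 6): λ = (3·0² + 0)/(2·6) ≡ 0/5. 5⁻¹ ≡ 3 (mod 7) since 5·3 = 15 ≡ 1, so λ ≡ 0·3 ≡ 0.
  x = λ² - 0 - 0 = 0 - 0 ≡ 0; y = λ·(0 - 0) - 6 ≡ 1. → (0, 1)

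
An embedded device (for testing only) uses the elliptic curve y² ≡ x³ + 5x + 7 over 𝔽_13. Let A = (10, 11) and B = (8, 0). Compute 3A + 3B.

First 3A:
Repeated addition: build up to 3A.
2A: tangent at (10, 11): λ = (3·10² + 5)/(2·11) ≡ 6/9. 9⁻¹ ≡ 3 (mod 13), so λ ≡ 6·3 ≡ 5.
  x = λ² - 10 - 10 = 25 - 20 ≡ 5; y = λ·(10 - 5) - 11 ≡ 1. → (5, 1)
3A: (5, 1) + (10, 11). λ = (11 - 1)/(10 - 5) ≡ 10/5 mod 13. 5⁻¹ ≡ 8 (mod 13), so λ ≡ 2.
  x = λ² - 5 - 10 = 4 - 15 ≡ 2; y = λ·(5 - 2) - 1 ≡ 5. → (2, 5)
3A = (2, 5).
Next 3B:
Repeated addition: build up to 3B.
2B: (8, 0) + (8, 0): same x and y₁ ≡ -y₂, so the sum is O.
3B: O + (8, 0) = (8, 0) (identity).
3B = (8, 0).
Finally 3A + 3B:
(2, 5) + (8, 0). λ = (0 - 5)/(8 - 2) ≡ 8/6 mod 13. 6⁻¹ ≡ 11 (mod 13) since 6·11 = 66 ≡ 1, so λ ≡ 10.
  x = λ² - 2 - 8 = 100 - 10 ≡ 12; y = λ·(2 - 12) - 5 ≡ 12. → (12, 12)

(12, 12)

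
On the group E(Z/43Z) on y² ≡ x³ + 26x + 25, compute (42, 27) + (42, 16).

O

The two points share x = 42 and their y-coordinates satisfy 27 + 16 ≡ 0 (mod 43), so they are inverses. Their sum is O.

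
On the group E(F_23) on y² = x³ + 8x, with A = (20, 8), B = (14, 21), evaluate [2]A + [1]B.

(7, 10)

First 2A:
Repeated addition: build up to 2A.
2A: tangent at (20, 8): λ = (3·20² + 8)/(2·8) ≡ 12/16. 16⁻¹ ≡ 13 (mod 23), so λ ≡ 12·13 ≡ 18.
  x = λ² - 20 - 20 = 324 - 40 ≡ 8; y = λ·(20 - 8) - 8 ≡ 1. → (8, 1)
2A = (8, 1).
Finally 2A + B:
(8, 1) + (14, 21). λ = (21 - 1)/(14 - 8) ≡ 20/6 mod 23. 6⁻¹ ≡ 4 (mod 23) since 6·4 = 24 ≡ 1, so λ ≡ 11.
  x = λ² - 8 - 14 = 121 - 22 ≡ 7; y = λ·(8 - 7) - 1 ≡ 10. → (7, 10)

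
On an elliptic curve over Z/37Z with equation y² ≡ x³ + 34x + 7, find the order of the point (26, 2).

7

2P: tangent at (26, 2): λ = (3·26² + 34)/(2·2) ≡ 27/4. 4⁻¹ ≡ 28 (mod 37) since 4·28 = 112 ≡ 1, so λ ≡ 27·28 ≡ 16.
  x = λ² - 26 - 26 = 256 - 52 ≡ 19; y = λ·(26 - 19) - 2 ≡ 36. → (19, 36)
3P: (19, 36) + (26, 2). λ = (2 - 36)/(26 - 19) ≡ 3/7 mod 37. 7⁻¹ ≡ 16 (mod 37), so λ ≡ 11.
  x = λ² - 19 - 26 = 121 - 45 ≡ 2; y = λ·(19 - 2) - 36 ≡ 3. → (2, 3)
4P: (2, 3) + (26, 2). λ = (2 - 3)/(26 - 2) ≡ 36/24 mod 37. 24⁻¹ ≡ 17 (mod 37), so λ ≡ 20.
  x = λ² - 2 - 26 = 400 - 28 ≡ 2; y = λ·(2 - 2) - 3 ≡ 34. → (2, 34)
5P: (2, 34) + (26, 2). λ = (2 - 34)/(26 - 2) ≡ 5/24 mod 37. 24⁻¹ ≡ 17 (mod 37), so λ ≡ 11.
  x = λ² - 2 - 26 = 121 - 28 ≡ 19; y = λ·(2 - 19) - 34 ≡ 1. → (19, 1)
6P: (19, 1) + (26, 2). λ = (2 - 1)/(26 - 19) ≡ 1/7 mod 37. 7⁻¹ ≡ 16 (mod 37), so λ ≡ 16.
  x = λ² - 19 - 26 = 256 - 45 ≡ 26; y = λ·(19 - 26) - 1 ≡ 35. → (26, 35)
7P: (26, 35) + (26, 2): same x and y₁ ≡ -y₂, so the sum is ∞.
7P = ∞, so the order is 7.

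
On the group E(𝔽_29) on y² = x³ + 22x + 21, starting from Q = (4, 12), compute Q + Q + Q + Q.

(8, 10)

Double-and-add on 4 = (100)₂. Start with Q = (4, 12) for the leading 1-bit.
double: tangent at (4, 12): λ = (3·4² + 22)/(2·12) ≡ 12/24. 24⁻¹ ≡ 23 (mod 29), so λ ≡ 12·23 ≡ 15.
  x = λ² - 4 - 4 = 225 - 8 ≡ 14; y = λ·(4 - 14) - 12 ≡ 12. → (14, 12)
double: tangent at (14, 12): λ = (3·14² + 22)/(2·12) ≡ 1/24. 24⁻¹ ≡ 23 (mod 29), so λ ≡ 1·23 ≡ 23.
  x = λ² - 14 - 14 = 529 - 28 ≡ 8; y = λ·(14 - 8) - 12 ≡ 10. → (8, 10)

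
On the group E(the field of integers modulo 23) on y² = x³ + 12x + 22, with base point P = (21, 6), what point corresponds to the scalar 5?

(14, 6)

Repeated addition: build up to 5P.
2P: tangent at (21, 6): λ = (3·21² + 12)/(2·6) ≡ 1/12. 12⁻¹ ≡ 2 (mod 23), so λ ≡ 1·2 ≡ 2.
  x = λ² - 21 - 21 = 4 - 42 ≡ 8; y = λ·(21 - 8) - 6 ≡ 20. → (8, 20)
3P: (8, 20) + (21, 6). λ = (6 - 20)/(21 - 8) ≡ 9/13 mod 23. 13⁻¹ ≡ 16 (mod 23) since 13·16 = 208 ≡ 1, so λ ≡ 6.
  x = λ² - 8 - 21 = 36 - 29 ≡ 7; y = λ·(8 - 7) - 20 ≡ 9. → (7, 9)
4P: (7, 9) + (21, 6). λ = (6 - 9)/(21 - 7) ≡ 20/14 mod 23. 14⁻¹ ≡ 5 (mod 23) since 14·5 = 70 ≡ 1, so λ ≡ 8.
  x = λ² - 7 - 21 = 64 - 28 ≡ 13; y = λ·(7 - 13) - 9 ≡ 12. → (13, 12)
5P: (13, 12) + (21, 6). λ = (6 - 12)/(21 - 13) ≡ 17/8 mod 23. 8⁻¹ ≡ 3 (mod 23), so λ ≡ 5.
  x = λ² - 13 - 21 = 25 - 34 ≡ 14; y = λ·(13 - 14) - 12 ≡ 6. → (14, 6)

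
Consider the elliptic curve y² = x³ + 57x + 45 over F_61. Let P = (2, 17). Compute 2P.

(56, 60)

tangent at (2, 17): λ = (3·2² + 57)/(2·17) ≡ 8/34. 34⁻¹ ≡ 9 (mod 61), so λ ≡ 8·9 ≡ 11.
  x = λ² - 2 - 2 = 121 - 4 ≡ 56; y = λ·(2 - 56) - 17 ≡ 60. → (56, 60)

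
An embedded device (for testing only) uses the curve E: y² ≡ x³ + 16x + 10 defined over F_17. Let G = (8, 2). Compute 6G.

Repeated addition: build up to 6G.
2G: tangent at (8, 2): λ = (3·8² + 16)/(2·2) ≡ 4/4. 4⁻¹ ≡ 13 (mod 17) since 4·13 = 52 ≡ 1, so λ ≡ 4·13 ≡ 1.
  x = λ² - 8 - 8 = 1 - 16 ≡ 2; y = λ·(8 - 2) - 2 ≡ 4. → (2, 4)
3G: (2, 4) + (8, 2). λ = (2 - 4)/(8 - 2) ≡ 15/6 mod 17. 6⁻¹ ≡ 3 (mod 17) since 6·3 = 18 ≡ 1, so λ ≡ 11.
  x = λ² - 2 - 8 = 121 - 10 ≡ 9; y = λ·(2 - 9) - 4 ≡ 4. → (9, 4)
4G: (9, 4) + (8, 2). λ = (2 - 4)/(8 - 9) ≡ 15/16 mod 17. 16⁻¹ ≡ 16 (mod 17) since 16·16 = 256 ≡ 1, so λ ≡ 2.
  x = λ² - 9 - 8 = 4 - 17 ≡ 4; y = λ·(9 - 4) - 4 ≡ 6. → (4, 6)
5G: (4, 6) + (8, 2). λ = (2 - 6)/(8 - 4) ≡ 13/4 mod 17. 4⁻¹ ≡ 13 (mod 17), so λ ≡ 16.
  x = λ² - 4 - 8 = 256 - 12 ≡ 6; y = λ·(4 - 6) - 6 ≡ 13. → (6, 13)
6G: (6, 13) + (8, 2). λ = (2 - 13)/(8 - 6) ≡ 6/2 mod 17. 2⁻¹ ≡ 9 (mod 17) since 2·9 = 18 ≡ 1, so λ ≡ 3.
  x = λ² - 6 - 8 = 9 - 14 ≡ 12; y = λ·(6 - 12) - 13 ≡ 3. → (12, 3)

(12, 3)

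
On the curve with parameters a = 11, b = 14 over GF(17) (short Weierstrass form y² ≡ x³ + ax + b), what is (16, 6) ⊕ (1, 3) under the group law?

(16, 6) + (1, 3). λ = (3 - 6)/(1 - 16) ≡ 14/2 mod 17. 2⁻¹ ≡ 9 (mod 17), so λ ≡ 7.
  x = λ² - 16 - 1 = 49 - 17 ≡ 15; y = λ·(16 - 15) - 6 ≡ 1. → (15, 1)

(15, 1)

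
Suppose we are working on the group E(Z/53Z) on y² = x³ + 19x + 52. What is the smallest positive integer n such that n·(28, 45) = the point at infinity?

10

2P: tangent at (28, 45): λ = (3·28² + 19)/(2·45) ≡ 39/37. 37⁻¹ ≡ 43 (mod 53), so λ ≡ 39·43 ≡ 34.
  x = λ² - 28 - 28 = 1156 - 56 ≡ 40; y = λ·(28 - 40) - 45 ≡ 24. → (40, 24)
3P: (40, 24) + (28, 45). λ = (45 - 24)/(28 - 40) ≡ 21/41 mod 53. 41⁻¹ ≡ 22 (mod 53), so λ ≡ 38.
  x = λ² - 40 - 28 = 1444 - 68 ≡ 51; y = λ·(40 - 51) - 24 ≡ 35. → (51, 35)
4P: (51, 35) + (28, 45). λ = (45 - 35)/(28 - 51) ≡ 10/30 mod 53. 30⁻¹ ≡ 23 (mod 53), so λ ≡ 18.
  x = λ² - 51 - 28 = 324 - 79 ≡ 33; y = λ·(51 - 33) - 35 ≡ 24. → (33, 24)
5P: (33, 24) + (28, 45). λ = (45 - 24)/(28 - 33) ≡ 21/48 mod 53. 48⁻¹ ≡ 21 (mod 53) since 48·21 = 1008 ≡ 1, so λ ≡ 17.
  x = λ² - 33 - 28 = 289 - 61 ≡ 16; y = λ·(33 - 16) - 24 ≡ 0. → (16, 0)
6P: (16, 0) + (28, 45). λ = (45 - 0)/(28 - 16) ≡ 45/12 mod 53. 12⁻¹ ≡ 31 (mod 53), so λ ≡ 17.
  x = λ² - 16 - 28 = 289 - 44 ≡ 33; y = λ·(16 - 33) - 0 ≡ 29. → (33, 29)
7P: (33, 29) + (28, 45). λ = (45 - 29)/(28 - 33) ≡ 16/48 mod 53. 48⁻¹ ≡ 21 (mod 53) since 48·21 = 1008 ≡ 1, so λ ≡ 18.
  x = λ² - 33 - 28 = 324 - 61 ≡ 51; y = λ·(33 - 51) - 29 ≡ 18. → (51, 18)
8P: (51, 18) + (28, 45). λ = (45 - 18)/(28 - 51) ≡ 27/30 mod 53. 30⁻¹ ≡ 23 (mod 53), so λ ≡ 38.
  x = λ² - 51 - 28 = 1444 - 79 ≡ 40; y = λ·(51 - 40) - 18 ≡ 29. → (40, 29)
9P: (40, 29) + (28, 45). λ = (45 - 29)/(28 - 40) ≡ 16/41 mod 53. 41⁻¹ ≡ 22 (mod 53), so λ ≡ 34.
  x = λ² - 40 - 28 = 1156 - 68 ≡ 28; y = λ·(40 - 28) - 29 ≡ 8. → (28, 8)
10P: (28, 8) + (28, 45): same x and y₁ ≡ -y₂, so the sum is the point at infinity.
10P = the point at infinity, so the order is 10.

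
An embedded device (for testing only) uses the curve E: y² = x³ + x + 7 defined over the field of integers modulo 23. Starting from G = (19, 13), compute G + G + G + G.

(13, 20)

Repeated addition: build up to 4G.
2G: tangent at (19, 13): λ = (3·19² + 1)/(2·13) ≡ 3/3. 3⁻¹ ≡ 8 (mod 23), so λ ≡ 3·8 ≡ 1.
  x = λ² - 19 - 19 = 1 - 38 ≡ 9; y = λ·(19 - 9) - 13 ≡ 20. → (9, 20)
3G: (9, 20) + (19, 13). λ = (13 - 20)/(19 - 9) ≡ 16/10 mod 23. 10⁻¹ ≡ 7 (mod 23), so λ ≡ 20.
  x = λ² - 9 - 19 = 400 - 28 ≡ 4; y = λ·(9 - 4) - 20 ≡ 11. → (4, 11)
4G: (4, 11) + (19, 13). λ = (13 - 11)/(19 - 4) ≡ 2/15 mod 23. 15⁻¹ ≡ 20 (mod 23) since 15·20 = 300 ≡ 1, so λ ≡ 17.
  x = λ² - 4 - 19 = 289 - 23 ≡ 13; y = λ·(4 - 13) - 11 ≡ 20. → (13, 20)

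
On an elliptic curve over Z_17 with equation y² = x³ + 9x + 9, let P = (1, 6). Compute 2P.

(16, 13)

tangent at (1, 6): λ = (3·1² + 9)/(2·6) ≡ 12/12. 12⁻¹ ≡ 10 (mod 17) since 12·10 = 120 ≡ 1, so λ ≡ 12·10 ≡ 1.
  x = λ² - 1 - 1 = 1 - 2 ≡ 16; y = λ·(1 - 16) - 6 ≡ 13. → (16, 13)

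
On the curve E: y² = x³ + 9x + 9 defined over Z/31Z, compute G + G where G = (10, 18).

tangent at (10, 18): λ = (3·10² + 9)/(2·18) ≡ 30/5. 5⁻¹ ≡ 25 (mod 31) since 5·25 = 125 ≡ 1, so λ ≡ 30·25 ≡ 6.
  x = λ² - 10 - 10 = 36 - 20 ≡ 16; y = λ·(10 - 16) - 18 ≡ 8. → (16, 8)

(16, 8)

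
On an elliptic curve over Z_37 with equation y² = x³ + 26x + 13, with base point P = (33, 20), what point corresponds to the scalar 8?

Double-and-add on 8 = (1000)₂. Start with P = (33, 20) for the leading 1-bit.
double: tangent at (33, 20): λ = (3·33² + 26)/(2·20) ≡ 0/3. 3⁻¹ ≡ 25 (mod 37), so λ ≡ 0·25 ≡ 0.
  x = λ² - 33 - 33 = 0 - 66 ≡ 8; y = λ·(33 - 8) - 20 ≡ 17. → (8, 17)
double: tangent at (8, 17): λ = (3·8² + 26)/(2·17) ≡ 33/34. 34⁻¹ ≡ 12 (mod 37), so λ ≡ 33·12 ≡ 26.
  x = λ² - 8 - 8 = 676 - 16 ≡ 31; y = λ·(8 - 31) - 17 ≡ 14. → (31, 14)
double: tangent at (31, 14): λ = (3·31² + 26)/(2·14) ≡ 23/28. 28⁻¹ ≡ 4 (mod 37), so λ ≡ 23·4 ≡ 18.
  x = λ² - 31 - 31 = 324 - 62 ≡ 3; y = λ·(31 - 3) - 14 ≡ 9. → (3, 9)

(3, 9)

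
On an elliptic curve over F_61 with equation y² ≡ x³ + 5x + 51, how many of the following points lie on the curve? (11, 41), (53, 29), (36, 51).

(11, 41): 41² ≡ 34, rhs ≡ 34 → on.
(53, 29): 29² ≡ 48, rhs ≡ 48 → on.
(36, 51): 51² ≡ 39, rhs ≡ 39 → on.

3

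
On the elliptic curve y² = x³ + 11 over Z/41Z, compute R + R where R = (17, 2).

tangent at (17, 2): λ = (3·17² + 0)/(2·2) ≡ 6/4. 4⁻¹ ≡ 31 (mod 41) since 4·31 = 124 ≡ 1, so λ ≡ 6·31 ≡ 22.
  x = λ² - 17 - 17 = 484 - 34 ≡ 40; y = λ·(17 - 40) - 2 ≡ 25. → (40, 25)

(40, 25)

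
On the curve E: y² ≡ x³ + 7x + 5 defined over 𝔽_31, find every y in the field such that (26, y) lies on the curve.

0

x³ + 7x + 5 = 17763 ≡ 0 (mod 31).
Only y = 0 satisfies y² ≡ 0.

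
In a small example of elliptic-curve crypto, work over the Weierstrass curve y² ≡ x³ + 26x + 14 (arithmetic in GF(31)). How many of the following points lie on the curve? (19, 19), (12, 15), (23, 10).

(19, 19): 19² ≡ 20, rhs ≡ 20 → on.
(12, 15): 15² ≡ 8, rhs ≡ 8 → on.
(23, 10): 10² ≡ 7, rhs ≡ 7 → on.

3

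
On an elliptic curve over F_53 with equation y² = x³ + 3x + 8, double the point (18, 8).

tangent at (18, 8): λ = (3·18² + 3)/(2·8) ≡ 21/16. 16⁻¹ ≡ 10 (mod 53), so λ ≡ 21·10 ≡ 51.
  x = λ² - 18 - 18 = 2601 - 36 ≡ 21; y = λ·(18 - 21) - 8 ≡ 51. → (21, 51)

(21, 51)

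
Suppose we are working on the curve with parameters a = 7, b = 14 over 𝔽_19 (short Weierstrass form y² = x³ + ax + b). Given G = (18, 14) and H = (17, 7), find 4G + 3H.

First 4G:
Repeated addition: build up to 4G.
2G: tangent at (18, 14): λ = (3·18² + 7)/(2·14) ≡ 10/9. 9⁻¹ ≡ 17 (mod 19), so λ ≡ 10·17 ≡ 18.
  x = λ² - 18 - 18 = 324 - 36 ≡ 3; y = λ·(18 - 3) - 14 ≡ 9. → (3, 9)
3G: (3, 9) + (18, 14). λ = (14 - 9)/(18 - 3) ≡ 5/15 mod 19. 15⁻¹ ≡ 14 (mod 19), so λ ≡ 13.
  x = λ² - 3 - 18 = 169 - 21 ≡ 15; y = λ·(3 - 15) - 9 ≡ 6. → (15, 6)
4G: (15, 6) + (18, 14). λ = (14 - 6)/(18 - 15) ≡ 8/3 mod 19. 3⁻¹ ≡ 13 (mod 19) since 3·13 = 39 ≡ 1, so λ ≡ 9.
  x = λ² - 15 - 18 = 81 - 33 ≡ 10; y = λ·(15 - 10) - 6 ≡ 1. → (10, 1)
4G = (10, 1).
Next 3H:
Repeated addition: build up to 3H.
2H: tangent at (17, 7): λ = (3·17² + 7)/(2·7) ≡ 0/14. 14⁻¹ ≡ 15 (mod 19) since 14·15 = 210 ≡ 1, so λ ≡ 0·15 ≡ 0.
  x = λ² - 17 - 17 = 0 - 34 ≡ 4; y = λ·(17 - 4) - 7 ≡ 12. → (4, 12)
3H: (4, 12) + (17, 7). λ = (7 - 12)/(17 - 4) ≡ 14/13 mod 19. 13⁻¹ ≡ 3 (mod 19), so λ ≡ 4.
  x = λ² - 4 - 17 = 16 - 21 ≡ 14; y = λ·(4 - 14) - 12 ≡ 5. → (14, 5)
3H = (14, 5).
Finally 4G + 3H:
(10, 1) + (14, 5). λ = (5 - 1)/(14 - 10) ≡ 4/4 mod 19. 4⁻¹ ≡ 5 (mod 19), so λ ≡ 1.
  x = λ² - 10 - 14 = 1 - 24 ≡ 15; y = λ·(10 - 15) - 1 ≡ 13. → (15, 13)

(15, 13)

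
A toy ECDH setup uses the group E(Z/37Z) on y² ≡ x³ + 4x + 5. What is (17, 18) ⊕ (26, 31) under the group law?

(34, 15)

(17, 18) + (26, 31). λ = (31 - 18)/(26 - 17) ≡ 13/9 mod 37. 9⁻¹ ≡ 33 (mod 37), so λ ≡ 22.
  x = λ² - 17 - 26 = 484 - 43 ≡ 34; y = λ·(17 - 34) - 18 ≡ 15. → (34, 15)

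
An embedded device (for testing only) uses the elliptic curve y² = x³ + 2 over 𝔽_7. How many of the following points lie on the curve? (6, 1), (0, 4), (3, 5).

2

(6, 1): 1² ≡ 1, rhs ≡ 1 → on.
(0, 4): 4² ≡ 2, rhs ≡ 2 → on.
(3, 5): 5² ≡ 4, rhs ≡ 1 → off.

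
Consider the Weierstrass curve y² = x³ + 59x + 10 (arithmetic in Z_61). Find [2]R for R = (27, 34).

(2, 40)

tangent at (27, 34): λ = (3·27² + 59)/(2·34) ≡ 50/7. 7⁻¹ ≡ 35 (mod 61), so λ ≡ 50·35 ≡ 42.
  x = λ² - 27 - 27 = 1764 - 54 ≡ 2; y = λ·(27 - 2) - 34 ≡ 40. → (2, 40)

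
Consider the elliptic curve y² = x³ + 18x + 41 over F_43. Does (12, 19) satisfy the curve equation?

y² = 19² ≡ 17; x³ + 18x + 41 = 1985 ≡ 7 (mod 43). 17 ≠ 7.

no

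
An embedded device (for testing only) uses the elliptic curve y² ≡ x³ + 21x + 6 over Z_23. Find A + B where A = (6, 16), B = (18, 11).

(6, 16) + (18, 11). λ = (11 - 16)/(18 - 6) ≡ 18/12 mod 23. 12⁻¹ ≡ 2 (mod 23), so λ ≡ 13.
  x = λ² - 6 - 18 = 169 - 24 ≡ 7; y = λ·(6 - 7) - 16 ≡ 17. → (7, 17)

(7, 17)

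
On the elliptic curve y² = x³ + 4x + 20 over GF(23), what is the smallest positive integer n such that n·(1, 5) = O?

2P: tangent at (1, 5): λ = (3·1² + 4)/(2·5) ≡ 7/10. 10⁻¹ ≡ 7 (mod 23) since 10·7 = 70 ≡ 1, so λ ≡ 7·7 ≡ 3.
  x = λ² - 1 - 1 = 9 - 2 ≡ 7; y = λ·(1 - 7) - 5 ≡ 0. → (7, 0)
3P: (7, 0) + (1, 5). λ = (5 - 0)/(1 - 7) ≡ 5/17 mod 23. 17⁻¹ ≡ 19 (mod 23), so λ ≡ 3.
  x = λ² - 7 - 1 = 9 - 8 ≡ 1; y = λ·(7 - 1) - 0 ≡ 18. → (1, 18)
4P: (1, 18) + (1, 5): same x and y₁ ≡ -y₂, so the sum is O.
4P = O, so the order is 4.

4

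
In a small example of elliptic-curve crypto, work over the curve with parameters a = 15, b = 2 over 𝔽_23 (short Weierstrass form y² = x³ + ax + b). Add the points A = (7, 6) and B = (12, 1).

(7, 6) + (12, 1). λ = (1 - 6)/(12 - 7) ≡ 18/5 mod 23. 5⁻¹ ≡ 14 (mod 23), so λ ≡ 22.
  x = λ² - 7 - 12 = 484 - 19 ≡ 5; y = λ·(7 - 5) - 6 ≡ 15. → (5, 15)

(5, 15)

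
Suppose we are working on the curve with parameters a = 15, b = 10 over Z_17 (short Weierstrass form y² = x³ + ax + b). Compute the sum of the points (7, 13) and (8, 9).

(7, 13) + (8, 9). λ = (9 - 13)/(8 - 7) ≡ 13/1 mod 17. 1⁻¹ ≡ 1 (mod 17), so λ ≡ 13.
  x = λ² - 7 - 8 = 169 - 15 ≡ 1; y = λ·(7 - 1) - 13 ≡ 14. → (1, 14)

(1, 14)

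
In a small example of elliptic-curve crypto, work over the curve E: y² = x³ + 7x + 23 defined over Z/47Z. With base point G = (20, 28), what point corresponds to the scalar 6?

Repeated addition: build up to 6G.
2G: tangent at (20, 28): λ = (3·20² + 7)/(2·28) ≡ 32/9. 9⁻¹ ≡ 21 (mod 47), so λ ≡ 32·21 ≡ 14.
  x = λ² - 20 - 20 = 196 - 40 ≡ 15; y = λ·(20 - 15) - 28 ≡ 42. → (15, 42)
3G: (15, 42) + (20, 28). λ = (28 - 42)/(20 - 15) ≡ 33/5 mod 47. 5⁻¹ ≡ 19 (mod 47), so λ ≡ 16.
  x = λ² - 15 - 20 = 256 - 35 ≡ 33; y = λ·(15 - 33) - 42 ≡ 46. → (33, 46)
4G: (33, 46) + (20, 28). λ = (28 - 46)/(20 - 33) ≡ 29/34 mod 47. 34⁻¹ ≡ 18 (mod 47) since 34·18 = 612 ≡ 1, so λ ≡ 5.
  x = λ² - 33 - 20 = 25 - 53 ≡ 19; y = λ·(33 - 19) - 46 ≡ 24. → (19, 24)
5G: (19, 24) + (20, 28). λ = (28 - 24)/(20 - 19) ≡ 4/1 mod 47. 1⁻¹ ≡ 1 (mod 47), so λ ≡ 4.
  x = λ² - 19 - 20 = 16 - 39 ≡ 24; y = λ·(19 - 24) - 24 ≡ 3. → (24, 3)
6G: (24, 3) + (20, 28). λ = (28 - 3)/(20 - 24) ≡ 25/43 mod 47. 43⁻¹ ≡ 35 (mod 47), so λ ≡ 29.
  x = λ² - 24 - 20 = 841 - 44 ≡ 45; y = λ·(24 - 45) - 3 ≡ 46. → (45, 46)

(45, 46)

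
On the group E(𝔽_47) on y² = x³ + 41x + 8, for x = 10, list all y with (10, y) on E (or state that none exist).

14, 33

x³ + 41x + 8 = 1418 ≡ 8 (mod 47).
Square roots of 8 mod 47: 14 and 33 (since 14² = 196 ≡ 8).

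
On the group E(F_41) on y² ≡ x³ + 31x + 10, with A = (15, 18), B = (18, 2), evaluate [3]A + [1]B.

(11, 40)

First 3A:
Repeated addition: build up to 3A.
2A: tangent at (15, 18): λ = (3·15² + 31)/(2·18) ≡ 9/36. 36⁻¹ ≡ 8 (mod 41), so λ ≡ 9·8 ≡ 31.
  x = λ² - 15 - 15 = 961 - 30 ≡ 29; y = λ·(15 - 29) - 18 ≡ 40. → (29, 40)
3A: (29, 40) + (15, 18). λ = (18 - 40)/(15 - 29) ≡ 19/27 mod 41. 27⁻¹ ≡ 38 (mod 41) since 27·38 = 1026 ≡ 1, so λ ≡ 25.
  x = λ² - 29 - 15 = 625 - 44 ≡ 7; y = λ·(29 - 7) - 40 ≡ 18. → (7, 18)
3A = (7, 18).
Finally 3A + B:
(7, 18) + (18, 2). λ = (2 - 18)/(18 - 7) ≡ 25/11 mod 41. 11⁻¹ ≡ 15 (mod 41), so λ ≡ 6.
  x = λ² - 7 - 18 = 36 - 25 ≡ 11; y = λ·(7 - 11) - 18 ≡ 40. → (11, 40)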